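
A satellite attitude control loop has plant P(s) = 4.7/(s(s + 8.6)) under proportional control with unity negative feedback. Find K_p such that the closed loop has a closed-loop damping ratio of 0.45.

K_p = 19.4

Closed-loop characteristic equation: s² + 8.6s + K_p·4.7 = 0.
So ω_n = √(4.7K_p) and 2ζω_n = 8.6, giving ζ = 8.6/(2√(4.7K_p)).
Setting ζ = 0.45: √(4.7K_p) = 8.6/(2·0.45) = 9.556, so K_p = 91.31/4.7 = 19.4.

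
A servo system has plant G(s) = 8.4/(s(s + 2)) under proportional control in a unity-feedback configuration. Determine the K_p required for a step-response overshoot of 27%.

From %OS = 100·exp(−πζ/√(1−ζ²)) = 27%, ζ = −ln(0.27)/√(π²+ln²(0.27)) = 0.3847.
Characteristic equation s² + 2s + 8.4K_p = 0 gives ζ = 2/(2√(8.4K_p)).
Setting ζ = 0.3847: √(8.4K_p) = 2/(2·0.3847) = 2.599, so K_p = 6.757/8.4 = 0.804.

K_p = 0.804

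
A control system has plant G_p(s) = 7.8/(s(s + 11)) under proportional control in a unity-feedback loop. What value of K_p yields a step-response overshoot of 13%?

From %OS = 100·exp(−πζ/√(1−ζ²)) = 13%, ζ = −ln(0.13)/√(π²+ln²(0.13)) = 0.5446.
Characteristic equation s² + 11s + 7.8K_p = 0 gives ζ = 11/(2√(7.8K_p)).
Setting ζ = 0.5446: √(7.8K_p) = 11/(2·0.5446) = 10.1, so K_p = 102/7.8 = 13.1.

K_p = 13.1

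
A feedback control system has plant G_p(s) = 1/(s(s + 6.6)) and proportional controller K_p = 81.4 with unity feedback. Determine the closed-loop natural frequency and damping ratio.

With unity feedback the closed-loop characteristic equation is s² + 6.6s + 81.4·1 = s² + 6.6s + 81.4 = 0.
So ω_n² = 81.4 ⇒ ω_n = 9.022 rad/s, and ζ = 6.6/(2ω_n) = 0.366.

ω_n = 9.02 rad/s, ζ = 0.366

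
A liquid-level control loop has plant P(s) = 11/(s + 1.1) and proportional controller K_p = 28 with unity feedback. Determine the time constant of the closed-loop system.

Closed-loop transfer function: T(s) = K_p·P(s)/(1 + K_p·P(s)) = 308/(s + 1.1 + 308) = 308/(s + 309.1).
Time constant τ = 1/309.1 = 0.00324 s.

τ = 0.00324 s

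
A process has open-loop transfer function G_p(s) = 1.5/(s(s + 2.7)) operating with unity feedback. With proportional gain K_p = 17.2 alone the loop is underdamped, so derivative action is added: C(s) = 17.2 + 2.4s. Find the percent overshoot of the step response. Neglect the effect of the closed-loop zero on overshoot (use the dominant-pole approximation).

8.34%

Forward path: (17.2 + 2.4s)·1.5/(s(s+2.7)). The closed-loop characteristic equation is s² + (2.7 + 1.5·2.4)s + 1.5·17.2 = 0.
That is s² + 6.3s + 25.8 = 0, so ω_n = 5.079 rad/s and ζ = 6.3/(2·5.079) = 0.6202.
%OS = 100·exp(−πζ/√(1−ζ²)) = 8.34%.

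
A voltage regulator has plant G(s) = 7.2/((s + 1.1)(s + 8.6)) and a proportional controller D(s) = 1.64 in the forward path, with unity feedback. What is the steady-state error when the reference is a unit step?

0.445

The loop is type 0. Static position error constant K_pos = D(0)·G(0) = 1.64·0.7611 = 1.248.
Steady-state error to a unit step: e_ss = 1/(1+K_pos) = 1/2.248 = 0.445.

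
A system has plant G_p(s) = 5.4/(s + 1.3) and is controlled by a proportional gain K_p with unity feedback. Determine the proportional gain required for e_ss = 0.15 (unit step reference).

K_p = 1.36

The loop is type 0, so e_ss(step) = 1/(1 + K_pos) with K_pos = K_p·G_p(0).
G_p(0) = 4.154. Require 1/(1 + K_p·4.154) = 0.15, so 1 + 4.154·K_p = 6.667.
K_p = (6.667 − 1)/4.154 = 1.36.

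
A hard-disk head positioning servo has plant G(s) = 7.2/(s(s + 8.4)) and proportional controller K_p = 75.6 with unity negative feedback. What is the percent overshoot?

From 1 + K_pG(s) = 0: s² + 8.4s + 544.3 = 0 ⇒ ω_n = 23.33, ζ = 0.18.
%OS = 100·exp(−πζ/√(1−ζ²)) = 100·exp(−π·0.18/√0.9676) = 56.3%.

56.3%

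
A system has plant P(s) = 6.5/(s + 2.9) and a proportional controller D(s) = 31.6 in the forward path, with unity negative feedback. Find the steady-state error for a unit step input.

0.0139

The loop is type 0. Static position error constant K_pos = D(0)·P(0) = 31.6·2.241 = 70.83.
Steady-state error to a unit step: e_ss = 1/(1+K_pos) = 1/71.83 = 0.0139.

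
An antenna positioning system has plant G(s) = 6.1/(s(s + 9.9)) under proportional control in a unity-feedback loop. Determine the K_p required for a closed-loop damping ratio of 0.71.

Closed-loop characteristic equation: s² + 9.9s + K_p·6.1 = 0.
So ω_n = √(6.1K_p) and 2ζω_n = 9.9, giving ζ = 9.9/(2√(6.1K_p)).
Setting ζ = 0.71: √(6.1K_p) = 9.9/(2·0.71) = 6.972, so K_p = 48.61/6.1 = 7.97.

K_p = 7.97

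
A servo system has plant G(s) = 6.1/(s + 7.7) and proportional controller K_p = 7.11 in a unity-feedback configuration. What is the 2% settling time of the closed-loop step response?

Closed-loop transfer function: T(s) = K_p·G(s)/(1 + K_p·G(s)) = 43.37/(s + 7.7 + 43.37) = 43.37/(s + 51.07).
Time constant τ = 1/51.07 = 0.01958 s, so the 2% settling time is about 4τ = 0.0783 s.

T_s ≈ 0.0783 s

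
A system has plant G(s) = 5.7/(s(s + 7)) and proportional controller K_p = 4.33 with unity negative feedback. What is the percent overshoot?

The closed-loop denominator s² + 7s + 24.68 gives ω_n = √24.68 = 4.968 and ζ = 7/(2ω_n) = 0.7045.
%OS = 100·exp(−πζ/√(1−ζ²)) = 100·exp(−π·0.7045/√0.5037) = 4.42%.

4.42%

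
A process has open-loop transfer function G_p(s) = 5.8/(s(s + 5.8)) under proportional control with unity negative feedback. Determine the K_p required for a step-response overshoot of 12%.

K_p = 4.63

From %OS = 100·exp(−πζ/√(1−ζ²)) = 12%, ζ = −ln(0.12)/√(π²+ln²(0.12)) = 0.5594.
Characteristic equation s² + 5.8s + 5.8K_p = 0 gives ζ = 5.8/(2√(5.8K_p)).
Setting ζ = 0.5594: √(5.8K_p) = 5.8/(2·0.5594) = 5.184, so K_p = 26.87/5.8 = 4.63.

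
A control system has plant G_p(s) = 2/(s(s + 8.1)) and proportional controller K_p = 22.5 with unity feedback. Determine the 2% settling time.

The closed-loop denominator s² + 8.1s + 45 gives ω_n = √45 = 6.708 and ζ = 8.1/(2ω_n) = 0.6037.
2% settling time T_s ≈ 4/(ζω_n) = 4/4.05 = 0.988 s.

T_s ≈ 0.988 s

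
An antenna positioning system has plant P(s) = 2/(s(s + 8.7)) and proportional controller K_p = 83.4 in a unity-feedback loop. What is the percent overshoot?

32.5%

Closed-loop characteristic equation: s² + 8.7s + 166.8 = 0, so ω_n = 12.92 rad/s and ζ = 8.7/(2·12.92) = 0.3368.
%OS = 100·exp(−πζ/√(1−ζ²)) = 100·exp(−π·0.3368/√0.8866) = 32.5%.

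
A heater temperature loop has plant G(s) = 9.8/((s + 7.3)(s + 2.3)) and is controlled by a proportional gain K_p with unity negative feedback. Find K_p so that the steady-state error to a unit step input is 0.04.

K_p = 41.1

For a type-0 loop with proportional control, e_ss = 1/(1 + K_p·G(0)).
G(0) = 0.5837. Require 1/(1 + K_p·0.5837) = 0.04, so 1 + 0.5837·K_p = 25.
K_p = (25 − 1)/0.5837 = 41.1.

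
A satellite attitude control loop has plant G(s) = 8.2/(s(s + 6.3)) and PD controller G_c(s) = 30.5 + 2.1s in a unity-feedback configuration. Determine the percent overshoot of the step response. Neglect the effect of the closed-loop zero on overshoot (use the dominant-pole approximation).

3.04%

Forward path: (30.5 + 2.1s)·8.2/(s(s+6.3)). The closed-loop characteristic equation is s² + (6.3 + 8.2·2.1)s + 8.2·30.5 = 0.
That is s² + 23.52s + 250.1 = 0, so ω_n = 15.81 rad/s and ζ = 23.52/(2·15.81) = 0.7436.
%OS = 100·exp(−πζ/√(1−ζ²)) = 3.04%.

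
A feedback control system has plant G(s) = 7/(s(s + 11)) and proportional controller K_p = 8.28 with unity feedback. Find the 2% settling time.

From 1 + K_pG(s) = 0: s² + 11s + 57.96 = 0 ⇒ ω_n = 7.613, ζ = 0.7224.
2% settling time T_s ≈ 4/(ζω_n) = 4/5.5 = 0.727 s.

T_s ≈ 0.727 s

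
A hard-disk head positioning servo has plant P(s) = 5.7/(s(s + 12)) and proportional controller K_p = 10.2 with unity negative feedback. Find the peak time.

From 1 + K_pP(s) = 0: s² + 12s + 58.14 = 0 ⇒ ω_n = 7.625, ζ = 0.7869.
Damped frequency ω_d = ω_n√(1−ζ²) = 4.705 rad/s, so peak time T_p = π/ω_d = 0.668 s.

T_p = 0.668 s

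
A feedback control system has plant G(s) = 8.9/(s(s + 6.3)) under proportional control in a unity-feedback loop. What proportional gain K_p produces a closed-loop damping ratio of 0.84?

Closed-loop characteristic equation: s² + 6.3s + K_p·8.9 = 0.
So ω_n = √(8.9K_p) and 2ζω_n = 6.3, giving ζ = 6.3/(2√(8.9K_p)).
Setting ζ = 0.84: √(8.9K_p) = 6.3/(2·0.84) = 3.75, so K_p = 14.06/8.9 = 1.58.

K_p = 1.58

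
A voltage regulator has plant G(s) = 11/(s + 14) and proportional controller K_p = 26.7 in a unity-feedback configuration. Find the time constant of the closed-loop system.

Closed-loop transfer function: T(s) = K_p·G(s)/(1 + K_p·G(s)) = 293.7/(s + 14 + 293.7) = 293.7/(s + 307.7).
Time constant τ = 1/307.7 = 0.00325 s.

τ = 0.00325 s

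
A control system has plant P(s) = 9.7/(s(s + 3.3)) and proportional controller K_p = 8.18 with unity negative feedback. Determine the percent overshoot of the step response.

55.3%

The closed-loop denominator s² + 3.3s + 79.35 gives ω_n = √79.35 = 8.908 and ζ = 3.3/(2ω_n) = 0.1852.
%OS = 100·exp(−πζ/√(1−ζ²)) = 100·exp(−π·0.1852/√0.9657) = 55.3%.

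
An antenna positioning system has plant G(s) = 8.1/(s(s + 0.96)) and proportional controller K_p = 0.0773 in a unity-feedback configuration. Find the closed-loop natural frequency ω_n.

ω_n = 0.791 rad/s

1 + K_p·G(s) = 0 gives s² + 0.96s + 0.6261 = 0.
So ω_n² = 0.6261 ⇒ ω_n = 0.7913 rad/s, and ζ = 0.96/(2ω_n) = 0.607.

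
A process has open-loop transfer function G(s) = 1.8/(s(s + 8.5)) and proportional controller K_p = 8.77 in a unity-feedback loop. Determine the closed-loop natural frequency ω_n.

With unity feedback the closed-loop characteristic equation is s² + 8.5s + 8.77·1.8 = s² + 8.5s + 15.79 = 0.
So ω_n² = 15.79 ⇒ ω_n = 3.973 rad/s, and ζ = 8.5/(2ω_n) = 1.07.

ω_n = 3.97 rad/s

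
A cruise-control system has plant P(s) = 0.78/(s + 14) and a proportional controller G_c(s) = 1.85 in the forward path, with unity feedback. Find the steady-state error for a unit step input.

The loop is type 0. Static position error constant K_pos = G_c(0)·P(0) = 1.85·0.05571 = 0.1031.
Steady-state error to a unit step: e_ss = 1/(1+K_pos) = 1/1.103 = 0.907.

0.907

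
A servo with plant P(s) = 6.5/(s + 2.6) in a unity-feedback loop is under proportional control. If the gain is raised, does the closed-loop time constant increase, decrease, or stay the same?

decrease

Closed-loop pole is at s = −(2.6+K_p·6.5); larger K_p moves it further left, so τ = 1/(2.6+K_p·6.5) decreases.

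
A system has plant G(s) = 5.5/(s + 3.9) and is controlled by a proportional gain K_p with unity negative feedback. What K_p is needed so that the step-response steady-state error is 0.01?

K_p = 70.2

The loop is type 0, so e_ss(step) = 1/(1 + K_pos) with K_pos = K_p·G(0).
G(0) = 1.41. Require 1/(1 + K_p·1.41) = 0.01, so 1 + 1.41·K_p = 100.
K_p = (100 − 1)/1.41 = 70.2.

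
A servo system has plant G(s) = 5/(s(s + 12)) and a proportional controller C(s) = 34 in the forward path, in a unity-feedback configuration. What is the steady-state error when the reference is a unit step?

0

The open loop C(s)G(s) has a pole at the origin (type 1), so the static position error constant is infinite and e_ss = 1/(1+∞) = 0.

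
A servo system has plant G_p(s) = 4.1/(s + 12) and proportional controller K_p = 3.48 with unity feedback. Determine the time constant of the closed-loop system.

τ = 0.0381 s

Closed-loop transfer function: T(s) = K_p·G_p(s)/(1 + K_p·G_p(s)) = 14.27/(s + 12 + 14.27) = 14.27/(s + 26.27).
Time constant τ = 1/26.27 = 0.0381 s.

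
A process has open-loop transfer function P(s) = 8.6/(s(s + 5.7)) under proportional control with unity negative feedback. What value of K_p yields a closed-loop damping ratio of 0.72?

K_p = 1.82

Closed-loop characteristic equation: s² + 5.7s + K_p·8.6 = 0.
So ω_n = √(8.6K_p) and 2ζω_n = 5.7, giving ζ = 5.7/(2√(8.6K_p)).
Setting ζ = 0.72: √(8.6K_p) = 5.7/(2·0.72) = 3.958, so K_p = 15.67/8.6 = 1.82.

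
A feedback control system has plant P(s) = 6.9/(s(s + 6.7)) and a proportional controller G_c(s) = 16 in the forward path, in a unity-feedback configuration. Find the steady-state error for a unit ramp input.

The loop has one pole at the origin (type 1). Velocity error constant K_v = lim_{s→0} s·G_c(s)P(s) = 16·6.9/6.7 = 16.48.
Steady-state error to a unit ramp: e_ss = 1/K_v = 0.0607.

0.0607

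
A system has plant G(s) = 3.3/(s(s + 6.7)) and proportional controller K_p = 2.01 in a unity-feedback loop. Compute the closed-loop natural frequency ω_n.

1 + K_p·G(s) = 0 gives s² + 6.7s + 6.633 = 0.
So ω_n² = 6.633 ⇒ ω_n = 2.575 rad/s, and ζ = 6.7/(2ω_n) = 1.3.

ω_n = 2.58 rad/s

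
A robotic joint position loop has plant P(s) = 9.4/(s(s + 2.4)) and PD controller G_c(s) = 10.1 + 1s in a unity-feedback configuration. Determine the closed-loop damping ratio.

Forward path: (10.1 + 1s)·9.4/(s(s+2.4)). The closed-loop characteristic equation is s² + (2.4 + 9.4·1)s + 9.4·10.1 = 0.
That is s² + 11.8s + 94.94 = 0, so ω_n = 9.744 rad/s and ζ = 11.8/(2·9.744) = 0.6055.

ζ = 0.606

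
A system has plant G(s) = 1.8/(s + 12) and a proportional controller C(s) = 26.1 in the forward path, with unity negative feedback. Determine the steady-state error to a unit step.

The loop is type 0. Static position error constant K_pos = C(0)·G(0) = 26.1·0.15 = 3.915.
Steady-state error to a unit step: e_ss = 1/(1+K_pos) = 1/4.915 = 0.203.

0.203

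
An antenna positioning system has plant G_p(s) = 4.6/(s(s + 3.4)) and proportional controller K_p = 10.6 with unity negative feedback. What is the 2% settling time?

T_s ≈ 2.35 s

Closed-loop characteristic equation: s² + 3.4s + 48.76 = 0, so ω_n = 6.983 rad/s and ζ = 3.4/(2·6.983) = 0.2435.
2% settling time T_s ≈ 4/(ζω_n) = 4/1.7 = 2.35 s.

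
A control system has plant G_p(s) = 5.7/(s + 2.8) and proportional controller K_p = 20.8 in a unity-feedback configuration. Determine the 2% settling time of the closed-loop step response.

Closed-loop transfer function: T(s) = K_p·G_p(s)/(1 + K_p·G_p(s)) = 118.6/(s + 2.8 + 118.6) = 118.6/(s + 121.4).
Time constant τ = 1/121.4 = 0.00824 s, so the 2% settling time is about 4τ = 0.033 s.

T_s ≈ 0.033 s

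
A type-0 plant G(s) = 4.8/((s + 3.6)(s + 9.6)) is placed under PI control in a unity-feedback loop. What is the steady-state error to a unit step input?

0

The PI controller's integrator makes the forward path type 1, so e_ss to a step is zero.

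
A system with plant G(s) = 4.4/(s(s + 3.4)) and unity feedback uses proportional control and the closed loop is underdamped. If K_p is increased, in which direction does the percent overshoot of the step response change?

Characteristic equation s² + 3.4s + K_p·4.4 = 0: raising K_p raises ω_n while 2ζω_n = 3.4 is fixed, so ζ falls and overshoot grows.

increase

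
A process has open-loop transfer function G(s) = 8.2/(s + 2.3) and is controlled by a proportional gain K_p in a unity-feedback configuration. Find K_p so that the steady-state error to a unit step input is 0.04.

For a type-0 loop with proportional control, e_ss = 1/(1 + K_p·G(0)).
G(0) = 3.565. Require 1/(1 + K_p·3.565) = 0.04, so 1 + 3.565·K_p = 25.
K_p = (25 − 1)/3.565 = 6.73.

K_p = 6.73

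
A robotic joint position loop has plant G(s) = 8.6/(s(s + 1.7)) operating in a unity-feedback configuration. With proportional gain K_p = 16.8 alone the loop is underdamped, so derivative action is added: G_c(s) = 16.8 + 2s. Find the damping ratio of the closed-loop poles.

ζ = 0.786

Forward path: (16.8 + 2s)·8.6/(s(s+1.7)). The closed-loop characteristic equation is s² + (1.7 + 8.6·2)s + 8.6·16.8 = 0.
That is s² + 18.9s + 144.5 = 0, so ω_n = 12.02 rad/s and ζ = 18.9/(2·12.02) = 0.7862.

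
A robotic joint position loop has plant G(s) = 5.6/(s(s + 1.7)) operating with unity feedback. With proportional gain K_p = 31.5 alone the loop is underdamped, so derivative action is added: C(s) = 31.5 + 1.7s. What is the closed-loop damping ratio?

Forward path: (31.5 + 1.7s)·5.6/(s(s+1.7)). The closed-loop characteristic equation is s² + (1.7 + 5.6·1.7)s + 5.6·31.5 = 0.
That is s² + 11.22s + 176.4 = 0, so ω_n = 13.28 rad/s and ζ = 11.22/(2·13.28) = 0.4224.

ζ = 0.422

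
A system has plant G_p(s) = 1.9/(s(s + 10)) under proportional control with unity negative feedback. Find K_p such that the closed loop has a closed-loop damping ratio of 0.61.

K_p = 35.4

Closed-loop characteristic equation: s² + 10s + K_p·1.9 = 0.
So ω_n = √(1.9K_p) and 2ζω_n = 10, giving ζ = 10/(2√(1.9K_p)).
Setting ζ = 0.61: √(1.9K_p) = 10/(2·0.61) = 8.197, so K_p = 67.19/1.9 = 35.4.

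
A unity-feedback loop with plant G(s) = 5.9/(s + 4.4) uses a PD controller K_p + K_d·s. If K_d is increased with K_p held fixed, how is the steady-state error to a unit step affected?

At s = 0 the derivative term contributes nothing: C(0) = K_p regardless of K_d, so K_pos = K_p·G(0) and e_ss are unchanged.

unchanged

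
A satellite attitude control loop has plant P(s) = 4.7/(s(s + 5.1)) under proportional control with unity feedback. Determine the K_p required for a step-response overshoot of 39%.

From %OS = 100·exp(−πζ/√(1−ζ²)) = 39%, ζ = −ln(0.39)/√(π²+ln²(0.39)) = 0.2871.
Characteristic equation s² + 5.1s + 4.7K_p = 0 gives ζ = 5.1/(2√(4.7K_p)).
Setting ζ = 0.2871: √(4.7K_p) = 5.1/(2·0.2871) = 8.882, so K_p = 78.89/4.7 = 16.8.

K_p = 16.8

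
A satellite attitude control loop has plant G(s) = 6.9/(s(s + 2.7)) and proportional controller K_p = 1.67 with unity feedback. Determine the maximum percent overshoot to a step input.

25.6%

The closed-loop denominator s² + 2.7s + 11.52 gives ω_n = √11.52 = 3.395 and ζ = 2.7/(2ω_n) = 0.3977.
%OS = 100·exp(−πζ/√(1−ζ²)) = 100·exp(−π·0.3977/√0.8418) = 25.6%.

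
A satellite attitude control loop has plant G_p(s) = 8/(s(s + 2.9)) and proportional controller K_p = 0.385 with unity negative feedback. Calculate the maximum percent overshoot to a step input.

The closed-loop denominator s² + 2.9s + 3.08 gives ω_n = √3.08 = 1.755 and ζ = 2.9/(2ω_n) = 0.8262.
%OS = 100·exp(−πζ/√(1−ζ²)) = 100·exp(−π·0.8262/√0.3174) = 0.998%.

0.998%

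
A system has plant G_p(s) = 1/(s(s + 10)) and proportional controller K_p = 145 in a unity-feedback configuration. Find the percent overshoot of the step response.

23.8%

Closed-loop characteristic equation: s² + 10s + 145 = 0, so ω_n = 12.04 rad/s and ζ = 10/(2·12.04) = 0.4152.
%OS = 100·exp(−πζ/√(1−ζ²)) = 100·exp(−π·0.4152/√0.8276) = 23.8%.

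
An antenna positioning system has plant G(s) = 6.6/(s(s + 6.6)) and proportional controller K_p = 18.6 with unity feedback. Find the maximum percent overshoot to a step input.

37.5%

Closed-loop characteristic equation: s² + 6.6s + 122.8 = 0, so ω_n = 11.08 rad/s and ζ = 6.6/(2·11.08) = 0.2978.
%OS = 100·exp(−πζ/√(1−ζ²)) = 100·exp(−π·0.2978/√0.9113) = 37.5%.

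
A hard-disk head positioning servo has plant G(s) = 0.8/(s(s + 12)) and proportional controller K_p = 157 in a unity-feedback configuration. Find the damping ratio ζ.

ζ = 0.535

The closed-loop denominator is s(s+12) + 157·0.8 = s² + 12s + 125.6.
Matching s² + 2ζω_n s + ω_n²: ω_n = √125.6 = 11.21 rad/s and 2ζω_n = 12, so ζ = 12/(2·11.21) = 0.535.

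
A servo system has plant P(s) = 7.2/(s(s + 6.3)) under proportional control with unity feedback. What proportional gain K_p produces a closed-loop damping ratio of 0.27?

Closed-loop characteristic equation: s² + 6.3s + K_p·7.2 = 0.
So ω_n = √(7.2K_p) and 2ζω_n = 6.3, giving ζ = 6.3/(2√(7.2K_p)).
Setting ζ = 0.27: √(7.2K_p) = 6.3/(2·0.27) = 11.67, so K_p = 136.1/7.2 = 18.9.

K_p = 18.9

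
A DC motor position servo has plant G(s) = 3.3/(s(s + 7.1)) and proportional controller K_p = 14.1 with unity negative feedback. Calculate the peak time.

T_p = 0.539 s

From 1 + K_pG(s) = 0: s² + 7.1s + 46.53 = 0 ⇒ ω_n = 6.821, ζ = 0.5204.
Damped frequency ω_d = ω_n√(1−ζ²) = 5.825 rad/s, so peak time T_p = π/ω_d = 0.539 s.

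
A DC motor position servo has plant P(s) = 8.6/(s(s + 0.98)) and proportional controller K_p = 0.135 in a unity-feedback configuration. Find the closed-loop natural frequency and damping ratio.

ω_n = 1.08 rad/s, ζ = 0.455

With unity feedback the closed-loop characteristic equation is s² + 0.98s + 0.135·8.6 = s² + 0.98s + 1.161 = 0.
Matching s² + 2ζω_n s + ω_n²: ω_n = √1.161 = 1.077 rad/s and 2ζω_n = 0.98, so ζ = 0.98/(2·1.077) = 0.455.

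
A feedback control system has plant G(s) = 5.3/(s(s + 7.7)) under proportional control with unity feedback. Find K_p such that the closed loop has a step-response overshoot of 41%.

From %OS = 100·exp(−πζ/√(1−ζ²)) = 41%, ζ = −ln(0.41)/√(π²+ln²(0.41)) = 0.273.
Characteristic equation s² + 7.7s + 5.3K_p = 0 gives ζ = 7.7/(2√(5.3K_p)).
Setting ζ = 0.273: √(5.3K_p) = 7.7/(2·0.273) = 14.1, so K_p = 198.9/5.3 = 37.5.

K_p = 37.5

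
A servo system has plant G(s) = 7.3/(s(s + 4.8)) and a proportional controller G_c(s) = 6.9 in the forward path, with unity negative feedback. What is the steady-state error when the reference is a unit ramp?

0.0953

The loop has one pole at the origin (type 1). Velocity error constant K_v = lim_{s→0} s·G_c(s)G(s) = 6.9·7.3/4.8 = 10.49.
Steady-state error to a unit ramp: e_ss = 1/K_v = 0.0953.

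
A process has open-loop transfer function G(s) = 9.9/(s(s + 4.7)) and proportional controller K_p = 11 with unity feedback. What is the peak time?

From 1 + K_pG(s) = 0: s² + 4.7s + 108.9 = 0 ⇒ ω_n = 10.44, ζ = 0.2252.
Damped frequency ω_d = ω_n√(1−ζ²) = 10.17 rad/s, so peak time T_p = π/ω_d = 0.309 s.

T_p = 0.309 s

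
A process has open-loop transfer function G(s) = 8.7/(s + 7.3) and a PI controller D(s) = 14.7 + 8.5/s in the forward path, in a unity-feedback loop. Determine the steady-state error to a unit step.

0

The open loop D(s)G(s) has a pole at the origin (type 1), so the static position error constant is infinite and e_ss = 1/(1+∞) = 0.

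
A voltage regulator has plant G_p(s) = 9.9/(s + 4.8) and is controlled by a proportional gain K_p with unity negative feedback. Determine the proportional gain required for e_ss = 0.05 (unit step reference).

For a type-0 loop with proportional control, e_ss = 1/(1 + K_p·G_p(0)).
G_p(0) = 2.062. Require 1/(1 + K_p·2.062) = 0.05, so 1 + 2.062·K_p = 20.
K_p = (20 − 1)/2.062 = 9.21.

K_p = 9.21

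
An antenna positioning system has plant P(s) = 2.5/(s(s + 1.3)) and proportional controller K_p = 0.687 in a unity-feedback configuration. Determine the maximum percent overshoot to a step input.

16.6%

The closed-loop denominator s² + 1.3s + 1.718 gives ω_n = √1.718 = 1.311 and ζ = 1.3/(2ω_n) = 0.496.
%OS = 100·exp(−πζ/√(1−ζ²)) = 100·exp(−π·0.496/√0.754) = 16.6%.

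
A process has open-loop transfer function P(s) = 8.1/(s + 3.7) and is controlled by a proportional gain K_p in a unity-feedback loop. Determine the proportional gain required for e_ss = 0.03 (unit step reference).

K_p = 14.8

The loop is type 0, so e_ss(step) = 1/(1 + K_pos) with K_pos = K_p·P(0).
P(0) = 2.189. Require 1/(1 + K_p·2.189) = 0.03, so 1 + 2.189·K_p = 33.33.
K_p = (33.33 − 1)/2.189 = 14.8.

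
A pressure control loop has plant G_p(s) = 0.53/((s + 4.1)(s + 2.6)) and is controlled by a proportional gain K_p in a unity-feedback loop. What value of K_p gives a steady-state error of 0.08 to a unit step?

The loop is type 0, so e_ss(step) = 1/(1 + K_pos) with K_pos = K_p·G_p(0).
G_p(0) = 0.04972. Require 1/(1 + K_p·0.04972) = 0.08, so 1 + 0.04972·K_p = 12.5.
K_p = (12.5 − 1)/0.04972 = 231.

K_p = 231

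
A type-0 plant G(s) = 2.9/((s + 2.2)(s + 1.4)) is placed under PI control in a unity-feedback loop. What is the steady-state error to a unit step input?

The PI controller's integrator makes the forward path type 1, so e_ss to a step is zero.

0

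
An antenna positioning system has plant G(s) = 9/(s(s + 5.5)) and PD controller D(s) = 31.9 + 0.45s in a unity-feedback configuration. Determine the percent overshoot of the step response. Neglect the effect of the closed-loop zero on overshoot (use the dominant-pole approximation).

Forward path: (31.9 + 0.45s)·9/(s(s+5.5)). The closed-loop characteristic equation is s² + (5.5 + 9·0.45)s + 9·31.9 = 0.
That is s² + 9.55s + 287.1 = 0, so ω_n = 16.94 rad/s and ζ = 9.55/(2·16.94) = 0.2818.
%OS = 100·exp(−πζ/√(1−ζ²)) = 39.7%.

39.7%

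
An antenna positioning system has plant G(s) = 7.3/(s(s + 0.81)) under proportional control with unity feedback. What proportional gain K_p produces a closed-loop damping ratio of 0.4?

Closed-loop characteristic equation: s² + 0.81s + K_p·7.3 = 0.
So ω_n = √(7.3K_p) and 2ζω_n = 0.81, giving ζ = 0.81/(2√(7.3K_p)).
Setting ζ = 0.4: √(7.3K_p) = 0.81/(2·0.4) = 1.012, so K_p = 1.025/7.3 = 0.14.

K_p = 0.14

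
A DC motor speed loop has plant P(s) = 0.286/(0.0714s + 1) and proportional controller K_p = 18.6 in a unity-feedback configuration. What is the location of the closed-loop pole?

Closed loop: T(s) = K_p·P/(1+K_p·P) = 5.32/(0.0714s + 1 + 5.32), with pole at s = −(1 + 5.32)/0.0714 = −88.51.

s = -88.51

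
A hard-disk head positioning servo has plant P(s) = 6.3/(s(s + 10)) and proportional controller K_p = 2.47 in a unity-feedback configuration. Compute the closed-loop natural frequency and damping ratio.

1 + K_p·P(s) = 0 gives s² + 10s + 15.56 = 0.
So ω_n² = 15.56 ⇒ ω_n = 3.945 rad/s, and ζ = 10/(2ω_n) = 1.27.

ω_n = 3.94 rad/s, ζ = 1.27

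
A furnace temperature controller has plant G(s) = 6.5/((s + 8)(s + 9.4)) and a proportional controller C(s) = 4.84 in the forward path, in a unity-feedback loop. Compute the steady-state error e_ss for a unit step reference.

The loop is type 0. Static position error constant K_pos = C(0)·G(0) = 4.84·0.08644 = 0.4184.
Steady-state error to a unit step: e_ss = 1/(1+K_pos) = 1/1.418 = 0.705.

0.705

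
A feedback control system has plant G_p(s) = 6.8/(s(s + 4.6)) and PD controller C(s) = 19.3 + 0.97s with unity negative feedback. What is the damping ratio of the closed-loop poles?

Forward path: (19.3 + 0.97s)·6.8/(s(s+4.6)). The closed-loop characteristic equation is s² + (4.6 + 6.8·0.97)s + 6.8·19.3 = 0.
That is s² + 11.2s + 131.2 = 0, so ω_n = 11.46 rad/s and ζ = 11.2/(2·11.46) = 0.4887.

ζ = 0.489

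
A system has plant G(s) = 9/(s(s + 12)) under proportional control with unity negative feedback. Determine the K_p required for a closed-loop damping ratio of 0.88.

K_p = 5.17

Closed-loop characteristic equation: s² + 12s + K_p·9 = 0.
So ω_n = √(9K_p) and 2ζω_n = 12, giving ζ = 12/(2√(9K_p)).
Setting ζ = 0.88: √(9K_p) = 12/(2·0.88) = 6.818, so K_p = 46.49/9 = 5.17.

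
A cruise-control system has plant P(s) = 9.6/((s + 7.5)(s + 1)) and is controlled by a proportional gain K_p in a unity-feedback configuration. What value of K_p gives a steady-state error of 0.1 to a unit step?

K_p = 7.03

Steady-state error for a unit step on this type-0 loop is 1/(1 + K_p·P(0)).
P(0) = 1.28. Require 1/(1 + K_p·1.28) = 0.1, so 1 + 1.28·K_p = 10.
K_p = (10 − 1)/1.28 = 7.03.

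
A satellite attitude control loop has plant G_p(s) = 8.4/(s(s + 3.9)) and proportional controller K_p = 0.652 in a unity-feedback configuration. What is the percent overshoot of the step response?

From 1 + K_pG_p(s) = 0: s² + 3.9s + 5.477 = 0 ⇒ ω_n = 2.34, ζ = 0.8332.
%OS = 100·exp(−πζ/√(1−ζ²)) = 100·exp(−π·0.8332/√0.3057) = 0.879%.

0.879%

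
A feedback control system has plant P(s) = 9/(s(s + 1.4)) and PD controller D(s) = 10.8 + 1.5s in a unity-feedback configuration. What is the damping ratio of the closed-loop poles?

Forward path: (10.8 + 1.5s)·9/(s(s+1.4)). The closed-loop characteristic equation is s² + (1.4 + 9·1.5)s + 9·10.8 = 0.
That is s² + 14.9s + 97.2 = 0, so ω_n = 9.859 rad/s and ζ = 14.9/(2·9.859) = 0.7557.

ζ = 0.756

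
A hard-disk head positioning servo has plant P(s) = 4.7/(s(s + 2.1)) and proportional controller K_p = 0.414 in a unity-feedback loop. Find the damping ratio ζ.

ζ = 0.753

With unity feedback the closed-loop characteristic equation is s² + 2.1s + 0.414·4.7 = s² + 2.1s + 1.946 = 0.
So ω_n² = 1.946 ⇒ ω_n = 1.395 rad/s, and ζ = 2.1/(2ω_n) = 0.753.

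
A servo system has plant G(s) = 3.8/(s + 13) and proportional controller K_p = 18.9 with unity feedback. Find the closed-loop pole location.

s = -84.82

Closed-loop transfer function: T(s) = K_p·G(s)/(1 + K_p·G(s)) = 71.82/(s + 13 + 71.82) = 71.82/(s + 84.82).
The closed-loop pole is at s = −84.82.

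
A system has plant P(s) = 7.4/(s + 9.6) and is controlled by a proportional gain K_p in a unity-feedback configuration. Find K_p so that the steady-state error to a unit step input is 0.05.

K_p = 24.6

The loop is type 0, so e_ss(step) = 1/(1 + K_pos) with K_pos = K_p·P(0).
P(0) = 0.7708. Require 1/(1 + K_p·0.7708) = 0.05, so 1 + 0.7708·K_p = 20.
K_p = (20 − 1)/0.7708 = 24.6.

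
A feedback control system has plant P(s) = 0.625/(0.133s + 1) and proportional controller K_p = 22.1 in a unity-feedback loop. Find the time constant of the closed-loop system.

Closed loop: T(s) = K_p·P/(1+K_p·P) = 13.81/(0.133s + 1 + 13.81), with pole at s = −(1 + 13.81)/0.133 = −111.4.
Closed-loop time constant τ = 1/111.4 = 0.00898 s.

τ = 0.00898 s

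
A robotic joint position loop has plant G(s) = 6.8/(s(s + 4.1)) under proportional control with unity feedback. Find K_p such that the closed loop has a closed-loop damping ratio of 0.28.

K_p = 7.88

Closed-loop characteristic equation: s² + 4.1s + K_p·6.8 = 0.
So ω_n = √(6.8K_p) and 2ζω_n = 4.1, giving ζ = 4.1/(2√(6.8K_p)).
Setting ζ = 0.28: √(6.8K_p) = 4.1/(2·0.28) = 7.321, so K_p = 53.6/6.8 = 7.88.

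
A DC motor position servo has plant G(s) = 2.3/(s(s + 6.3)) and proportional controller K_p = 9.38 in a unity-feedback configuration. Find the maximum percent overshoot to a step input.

From 1 + K_pG(s) = 0: s² + 6.3s + 21.57 = 0 ⇒ ω_n = 4.645, ζ = 0.6782.
%OS = 100·exp(−πζ/√(1−ζ²)) = 100·exp(−π·0.6782/√0.5401) = 5.51%.

5.51%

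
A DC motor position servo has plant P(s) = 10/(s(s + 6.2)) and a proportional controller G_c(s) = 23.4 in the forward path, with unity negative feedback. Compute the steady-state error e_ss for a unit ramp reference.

0.0265

The loop has one pole at the origin (type 1). Velocity error constant K_v = lim_{s→0} s·G_c(s)P(s) = 23.4·10/6.2 = 37.74.
Steady-state error to a unit ramp: e_ss = 1/K_v = 0.0265.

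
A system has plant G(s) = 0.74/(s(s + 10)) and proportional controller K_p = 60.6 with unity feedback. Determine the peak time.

T_p = 0.705 s

Closed-loop characteristic equation: s² + 10s + 44.84 = 0, so ω_n = 6.697 rad/s and ζ = 10/(2·6.697) = 0.7467.
Damped frequency ω_d = ω_n√(1−ζ²) = 4.455 rad/s, so peak time T_p = π/ω_d = 0.705 s.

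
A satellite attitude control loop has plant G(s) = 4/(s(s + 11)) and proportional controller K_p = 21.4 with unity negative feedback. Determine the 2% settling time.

The closed-loop denominator s² + 11s + 85.6 gives ω_n = √85.6 = 9.252 and ζ = 11/(2ω_n) = 0.5945.
2% settling time T_s ≈ 4/(ζω_n) = 4/5.5 = 0.727 s.

T_s ≈ 0.727 s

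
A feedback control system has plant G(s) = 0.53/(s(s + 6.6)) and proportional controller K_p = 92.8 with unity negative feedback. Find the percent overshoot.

18.7%

Closed-loop characteristic equation: s² + 6.6s + 49.18 = 0, so ω_n = 7.013 rad/s and ζ = 6.6/(2·7.013) = 0.4705.
%OS = 100·exp(−πζ/√(1−ζ²)) = 100·exp(−π·0.4705/√0.7786) = 18.7%.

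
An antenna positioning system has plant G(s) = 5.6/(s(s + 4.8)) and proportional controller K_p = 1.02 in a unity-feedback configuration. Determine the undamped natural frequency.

ω_n = 2.39 rad/s

With unity feedback the closed-loop characteristic equation is s² + 4.8s + 1.02·5.6 = s² + 4.8s + 5.712 = 0.
Matching s² + 2ζω_n s + ω_n²: ω_n = √5.712 = 2.39 rad/s and 2ζω_n = 4.8, so ζ = 4.8/(2·2.39) = 1.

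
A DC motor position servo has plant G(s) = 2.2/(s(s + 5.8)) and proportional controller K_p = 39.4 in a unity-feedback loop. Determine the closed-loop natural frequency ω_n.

With unity feedback the closed-loop characteristic equation is s² + 5.8s + 39.4·2.2 = s² + 5.8s + 86.68 = 0.
So ω_n² = 86.68 ⇒ ω_n = 9.31 rad/s, and ζ = 5.8/(2ω_n) = 0.311.

ω_n = 9.31 rad/s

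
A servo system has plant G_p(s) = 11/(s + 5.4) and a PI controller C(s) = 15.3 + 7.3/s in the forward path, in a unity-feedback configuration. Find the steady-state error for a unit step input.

The open loop C(s)G_p(s) has a pole at the origin (type 1), so the static position error constant is infinite and e_ss = 1/(1+∞) = 0.

0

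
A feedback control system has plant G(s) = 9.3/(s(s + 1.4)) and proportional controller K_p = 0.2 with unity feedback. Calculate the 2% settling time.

T_s ≈ 5.71 s

From 1 + K_pG(s) = 0: s² + 1.4s + 1.86 = 0 ⇒ ω_n = 1.364, ζ = 0.5133.
2% settling time T_s ≈ 4/(ζω_n) = 4/0.7 = 5.71 s.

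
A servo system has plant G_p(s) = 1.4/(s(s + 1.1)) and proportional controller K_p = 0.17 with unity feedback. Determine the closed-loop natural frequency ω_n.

The closed-loop denominator is s(s+1.1) + 0.17·1.4 = s² + 1.1s + 0.238.
Matching s² + 2ζω_n s + ω_n²: ω_n = √0.238 = 0.4879 rad/s and 2ζω_n = 1.1, so ζ = 1.1/(2·0.4879) = 1.13.

ω_n = 0.488 rad/s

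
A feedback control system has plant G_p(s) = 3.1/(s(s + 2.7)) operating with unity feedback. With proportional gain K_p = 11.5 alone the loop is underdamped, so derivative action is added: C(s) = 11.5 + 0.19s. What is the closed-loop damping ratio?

ζ = 0.275

Forward path: (11.5 + 0.19s)·3.1/(s(s+2.7)). The closed-loop characteristic equation is s² + (2.7 + 3.1·0.19)s + 3.1·11.5 = 0.
That is s² + 3.289s + 35.65 = 0, so ω_n = 5.971 rad/s and ζ = 3.289/(2·5.971) = 0.2754.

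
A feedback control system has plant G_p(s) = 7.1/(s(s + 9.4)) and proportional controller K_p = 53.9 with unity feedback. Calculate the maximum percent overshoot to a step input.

Closed-loop characteristic equation: s² + 9.4s + 382.7 = 0, so ω_n = 19.56 rad/s and ζ = 9.4/(2·19.56) = 0.2403.
%OS = 100·exp(−πζ/√(1−ζ²)) = 100·exp(−π·0.2403/√0.9423) = 46%.

46%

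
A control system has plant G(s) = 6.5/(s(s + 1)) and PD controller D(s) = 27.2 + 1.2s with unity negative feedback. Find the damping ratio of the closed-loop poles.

ζ = 0.331

Forward path: (27.2 + 1.2s)·6.5/(s(s+1)). The closed-loop characteristic equation is s² + (1 + 6.5·1.2)s + 6.5·27.2 = 0.
That is s² + 8.8s + 176.8 = 0, so ω_n = 13.3 rad/s and ζ = 8.8/(2·13.3) = 0.3309.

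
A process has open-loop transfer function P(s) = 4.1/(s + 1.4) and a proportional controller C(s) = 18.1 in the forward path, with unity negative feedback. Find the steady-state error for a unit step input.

0.0185

The loop is type 0. Static position error constant K_pos = C(0)·P(0) = 18.1·2.929 = 53.01.
Steady-state error to a unit step: e_ss = 1/(1+K_pos) = 1/54.01 = 0.0185.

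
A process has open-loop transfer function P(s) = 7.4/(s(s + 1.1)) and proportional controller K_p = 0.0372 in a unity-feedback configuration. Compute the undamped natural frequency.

With unity feedback the closed-loop characteristic equation is s² + 1.1s + 0.0372·7.4 = s² + 1.1s + 0.2753 = 0.
Matching s² + 2ζω_n s + ω_n²: ω_n = √0.2753 = 0.5247 rad/s and 2ζω_n = 1.1, so ζ = 1.1/(2·0.5247) = 1.05.

ω_n = 0.525 rad/s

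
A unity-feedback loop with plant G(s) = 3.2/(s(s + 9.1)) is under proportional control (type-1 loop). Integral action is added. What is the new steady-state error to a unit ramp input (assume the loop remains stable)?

The integrator raises the loop to type 2, so K_v → ∞ and e_ss to a ramp is zero.

0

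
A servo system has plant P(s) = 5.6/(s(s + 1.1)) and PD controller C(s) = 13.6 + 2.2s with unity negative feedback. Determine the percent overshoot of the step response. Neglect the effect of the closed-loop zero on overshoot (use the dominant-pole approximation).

2.29%

Forward path: (13.6 + 2.2s)·5.6/(s(s+1.1)). The closed-loop characteristic equation is s² + (1.1 + 5.6·2.2)s + 5.6·13.6 = 0.
That is s² + 13.42s + 76.16 = 0, so ω_n = 8.727 rad/s and ζ = 13.42/(2·8.727) = 0.7689.
%OS = 100·exp(−πζ/√(1−ζ²)) = 2.29%.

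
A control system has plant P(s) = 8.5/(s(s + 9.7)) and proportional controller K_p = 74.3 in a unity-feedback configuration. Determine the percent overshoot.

Closed-loop characteristic equation: s² + 9.7s + 631.5 = 0, so ω_n = 25.13 rad/s and ζ = 9.7/(2·25.13) = 0.193.
%OS = 100·exp(−πζ/√(1−ζ²)) = 100·exp(−π·0.193/√0.9628) = 53.9%.

53.9%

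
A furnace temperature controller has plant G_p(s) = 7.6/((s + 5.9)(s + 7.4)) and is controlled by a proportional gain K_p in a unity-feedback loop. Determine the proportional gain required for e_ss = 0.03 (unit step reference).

Steady-state error for a unit step on this type-0 loop is 1/(1 + K_p·G_p(0)).
G_p(0) = 0.1741. Require 1/(1 + K_p·0.1741) = 0.03, so 1 + 0.1741·K_p = 33.33.
K_p = (33.33 − 1)/0.1741 = 186.

K_p = 186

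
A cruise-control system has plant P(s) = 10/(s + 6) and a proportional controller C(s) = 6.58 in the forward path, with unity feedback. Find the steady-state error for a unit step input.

0.0836

The loop is type 0. Static position error constant K_pos = C(0)·P(0) = 6.58·1.667 = 10.97.
Steady-state error to a unit step: e_ss = 1/(1+K_pos) = 1/11.97 = 0.0836.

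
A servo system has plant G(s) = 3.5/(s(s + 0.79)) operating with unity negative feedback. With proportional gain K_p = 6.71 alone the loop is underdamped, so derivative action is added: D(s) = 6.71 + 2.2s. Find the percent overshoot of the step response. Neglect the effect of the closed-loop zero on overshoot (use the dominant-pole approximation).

0.333%

Forward path: (6.71 + 2.2s)·3.5/(s(s+0.79)). The closed-loop characteristic equation is s² + (0.79 + 3.5·2.2)s + 3.5·6.71 = 0.
That is s² + 8.49s + 23.48 = 0, so ω_n = 4.846 rad/s and ζ = 8.49/(2·4.846) = 0.876.
%OS = 100·exp(−πζ/√(1−ζ²)) = 0.333%.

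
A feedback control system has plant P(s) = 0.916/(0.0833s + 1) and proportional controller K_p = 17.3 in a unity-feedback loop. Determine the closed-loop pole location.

s = -202.2

Closed loop: T(s) = K_p·P/(1+K_p·P) = 15.85/(0.0833s + 1 + 15.85), with pole at s = −(1 + 15.85)/0.0833 = −202.2.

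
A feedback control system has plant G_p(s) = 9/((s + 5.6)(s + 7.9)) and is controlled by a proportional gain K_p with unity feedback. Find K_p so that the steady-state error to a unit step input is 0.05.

For a type-0 loop with proportional control, e_ss = 1/(1 + K_p·G_p(0)).
G_p(0) = 0.2034. Require 1/(1 + K_p·0.2034) = 0.05, so 1 + 0.2034·K_p = 20.
K_p = (20 − 1)/0.2034 = 93.4.

K_p = 93.4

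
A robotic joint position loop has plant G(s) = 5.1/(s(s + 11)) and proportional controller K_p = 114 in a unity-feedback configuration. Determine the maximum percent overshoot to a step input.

From 1 + K_pG(s) = 0: s² + 11s + 581.4 = 0 ⇒ ω_n = 24.11, ζ = 0.2281.
%OS = 100·exp(−πζ/√(1−ζ²)) = 100·exp(−π·0.2281/√0.948) = 47.9%.

47.9%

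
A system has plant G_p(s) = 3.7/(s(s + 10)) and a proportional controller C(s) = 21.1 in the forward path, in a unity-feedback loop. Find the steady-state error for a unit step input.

0

The open loop C(s)G_p(s) has a pole at the origin (type 1), so the static position error constant is infinite and e_ss = 1/(1+∞) = 0.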